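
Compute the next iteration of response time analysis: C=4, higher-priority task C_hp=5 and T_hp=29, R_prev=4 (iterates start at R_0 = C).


R_next = C + ceil(R_prev / T_hp) * C_hp
ceil(4 / 29) = ceil(0.1379) = 1
Interference = 1 * 5 = 5
R_next = 4 + 5 = 9

9


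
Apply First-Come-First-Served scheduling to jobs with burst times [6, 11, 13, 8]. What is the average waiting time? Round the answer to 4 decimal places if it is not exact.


FCFS order (as given): [6, 11, 13, 8]
Waiting times:
  Job 1: wait = 0
  Job 2: wait = 6
  Job 3: wait = 17
  Job 4: wait = 30
Sum of waiting times = 53
Average waiting time = 53/4 = 13.25

13.25


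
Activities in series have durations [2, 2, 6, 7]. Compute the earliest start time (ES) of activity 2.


Activity 2 starts after activities 1 through 1 complete.
Predecessor durations: [2]
ES = 2 = 2

2


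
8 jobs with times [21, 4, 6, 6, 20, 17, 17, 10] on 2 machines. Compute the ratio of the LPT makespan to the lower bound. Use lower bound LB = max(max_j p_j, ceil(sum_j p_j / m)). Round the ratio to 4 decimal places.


LPT order: [21, 20, 17, 17, 10, 6, 6, 4]
Machine loads after assignment: [50, 51]
LPT makespan = 51
Lower bound = max(max_job, ceil(total/2)) = max(21, 51) = 51
Ratio = 51 / 51 = 1.0

1.0


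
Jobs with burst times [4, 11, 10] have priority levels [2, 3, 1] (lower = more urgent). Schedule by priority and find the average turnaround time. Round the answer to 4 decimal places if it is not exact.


Sort by priority (ascending = highest first):
Order: [(1, 10), (2, 4), (3, 11)]
Completion times:
  Priority 1, burst=10, C=10
  Priority 2, burst=4, C=14
  Priority 3, burst=11, C=25
Average turnaround = 49/3 = 16.3333

16.3333


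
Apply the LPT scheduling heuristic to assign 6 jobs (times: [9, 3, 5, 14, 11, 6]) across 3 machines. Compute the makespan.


Sort jobs in decreasing order (LPT): [14, 11, 9, 6, 5, 3]
Assign each job to the least loaded machine:
  Machine 1: jobs [14, 3], load = 17
  Machine 2: jobs [11, 5], load = 16
  Machine 3: jobs [9, 6], load = 15
Makespan = max load = 17

17


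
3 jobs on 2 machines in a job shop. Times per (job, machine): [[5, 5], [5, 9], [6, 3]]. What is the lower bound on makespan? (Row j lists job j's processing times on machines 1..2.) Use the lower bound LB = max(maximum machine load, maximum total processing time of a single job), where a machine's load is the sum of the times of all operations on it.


Machine loads:
  Machine 1: 5 + 5 + 6 = 16
  Machine 2: 5 + 9 + 3 = 17
Max machine load = 17
Job totals:
  Job 1: 10
  Job 2: 14
  Job 3: 9
Max job total = 14
Lower bound = max(17, 14) = 17

17


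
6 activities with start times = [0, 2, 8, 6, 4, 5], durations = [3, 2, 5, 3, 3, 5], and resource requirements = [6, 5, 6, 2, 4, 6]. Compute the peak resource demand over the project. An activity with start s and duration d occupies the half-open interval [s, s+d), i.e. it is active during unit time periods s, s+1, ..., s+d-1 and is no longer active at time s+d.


Each activity i is active on [start_i, start_i + duration_i).
Compute total resource usage per time slot:
  t=0: active resources = [6], total = 6
  t=1: active resources = [6], total = 6
  t=2: active resources = [6, 5], total = 11
  t=3: active resources = [5], total = 5
  t=4: active resources = [4], total = 4
  t=5: active resources = [4, 6], total = 10
  t=6: active resources = [2, 4, 6], total = 12
  t=7: active resources = [2, 6], total = 8
  t=8: active resources = [6, 2, 6], total = 14
  t=9: active resources = [6, 6], total = 12
  t=10: active resources = [6], total = 6
  t=11: active resources = [6], total = 6
  t=12: active resources = [6], total = 6
Peak resource demand = 14

14


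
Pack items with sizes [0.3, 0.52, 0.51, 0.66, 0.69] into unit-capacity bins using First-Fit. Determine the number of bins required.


Place items sequentially using First-Fit:
  Item 0.3 -> new Bin 1
  Item 0.52 -> Bin 1 (now 0.82)
  Item 0.51 -> new Bin 2
  Item 0.66 -> new Bin 3
  Item 0.69 -> new Bin 4
Total bins used = 4

4


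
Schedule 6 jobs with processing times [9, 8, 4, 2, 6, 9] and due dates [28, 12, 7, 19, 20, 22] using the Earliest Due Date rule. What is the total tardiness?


Sort by due date (EDD order): [(4, 7), (8, 12), (2, 19), (6, 20), (9, 22), (9, 28)]
Compute completion times and tardiness:
  Job 1: p=4, d=7, C=4, tardiness=max(0,4-7)=0
  Job 2: p=8, d=12, C=12, tardiness=max(0,12-12)=0
  Job 3: p=2, d=19, C=14, tardiness=max(0,14-19)=0
  Job 4: p=6, d=20, C=20, tardiness=max(0,20-20)=0
  Job 5: p=9, d=22, C=29, tardiness=max(0,29-22)=7
  Job 6: p=9, d=28, C=38, tardiness=max(0,38-28)=10
Total tardiness = 17

17


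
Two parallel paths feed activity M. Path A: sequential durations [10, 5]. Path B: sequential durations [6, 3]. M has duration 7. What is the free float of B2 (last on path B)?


ES(B2) = sum of predecessors on chain B = 6
EF(B2) = ES + duration = 6 + 3 = 9
Successor of B2 is M. ES(M) = max(sum(A), sum(B)) = max(15, 9) = 15
Free float = ES(successor) - EF(current) = 15 - 9 = 6

6


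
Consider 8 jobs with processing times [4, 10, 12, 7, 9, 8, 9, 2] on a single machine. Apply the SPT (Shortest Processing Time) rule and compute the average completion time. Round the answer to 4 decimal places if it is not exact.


Sort jobs by processing time (SPT order): [2, 4, 7, 8, 9, 9, 10, 12]
Compute completion times sequentially:
  Job 1: processing = 2, completes at 2
  Job 2: processing = 4, completes at 6
  Job 3: processing = 7, completes at 13
  Job 4: processing = 8, completes at 21
  Job 5: processing = 9, completes at 30
  Job 6: processing = 9, completes at 39
  Job 7: processing = 10, completes at 49
  Job 8: processing = 12, completes at 61
Sum of completion times = 221
Average completion time = 221/8 = 27.625

27.625


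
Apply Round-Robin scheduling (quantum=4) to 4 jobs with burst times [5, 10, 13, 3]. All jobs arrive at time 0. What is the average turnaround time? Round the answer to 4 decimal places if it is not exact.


Time quantum = 4
Execution trace:
  J1 runs 4 units, time = 4
  J2 runs 4 units, time = 8
  J3 runs 4 units, time = 12
  J4 runs 3 units, time = 15
  J1 runs 1 units, time = 16
  J2 runs 4 units, time = 20
  J3 runs 4 units, time = 24
  J2 runs 2 units, time = 26
  J3 runs 4 units, time = 30
  J3 runs 1 units, time = 31
Finish times: [16, 26, 31, 15]
Average turnaround = 88/4 = 22.0

22.0


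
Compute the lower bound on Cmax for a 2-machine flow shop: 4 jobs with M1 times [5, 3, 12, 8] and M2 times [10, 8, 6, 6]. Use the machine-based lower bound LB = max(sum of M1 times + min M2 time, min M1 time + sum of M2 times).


LB1 = sum(M1 times) + min(M2 times) = 28 + 6 = 34
LB2 = min(M1 times) + sum(M2 times) = 3 + 30 = 33
Lower bound = max(LB1, LB2) = max(34, 33) = 34

34


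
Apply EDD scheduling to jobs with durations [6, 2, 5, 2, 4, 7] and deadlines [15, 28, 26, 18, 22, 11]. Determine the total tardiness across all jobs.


Sort by due date (EDD order): [(7, 11), (6, 15), (2, 18), (4, 22), (5, 26), (2, 28)]
Compute completion times and tardiness:
  Job 1: p=7, d=11, C=7, tardiness=max(0,7-11)=0
  Job 2: p=6, d=15, C=13, tardiness=max(0,13-15)=0
  Job 3: p=2, d=18, C=15, tardiness=max(0,15-18)=0
  Job 4: p=4, d=22, C=19, tardiness=max(0,19-22)=0
  Job 5: p=5, d=26, C=24, tardiness=max(0,24-26)=0
  Job 6: p=2, d=28, C=26, tardiness=max(0,26-28)=0
Total tardiness = 0

0


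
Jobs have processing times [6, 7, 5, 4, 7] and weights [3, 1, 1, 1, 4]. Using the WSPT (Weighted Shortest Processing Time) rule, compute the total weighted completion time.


Compute p/w ratios and sort ascending (WSPT): [(7, 4), (6, 3), (4, 1), (5, 1), (7, 1)]
Compute weighted completion times:
  Job (p=7,w=4): C=7, w*C=4*7=28
  Job (p=6,w=3): C=13, w*C=3*13=39
  Job (p=4,w=1): C=17, w*C=1*17=17
  Job (p=5,w=1): C=22, w*C=1*22=22
  Job (p=7,w=1): C=29, w*C=1*29=29
Total weighted completion time = 135

135


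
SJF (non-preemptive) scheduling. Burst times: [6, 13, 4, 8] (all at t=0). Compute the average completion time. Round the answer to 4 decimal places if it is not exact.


SJF order (ascending): [4, 6, 8, 13]
Completion times:
  Job 1: burst=4, C=4
  Job 2: burst=6, C=10
  Job 3: burst=8, C=18
  Job 4: burst=13, C=31
Average completion = 63/4 = 15.75

15.75


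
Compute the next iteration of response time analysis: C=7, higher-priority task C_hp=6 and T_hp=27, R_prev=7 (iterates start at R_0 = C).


R_next = C + ceil(R_prev / T_hp) * C_hp
ceil(7 / 27) = ceil(0.2593) = 1
Interference = 1 * 6 = 6
R_next = 7 + 6 = 13

13


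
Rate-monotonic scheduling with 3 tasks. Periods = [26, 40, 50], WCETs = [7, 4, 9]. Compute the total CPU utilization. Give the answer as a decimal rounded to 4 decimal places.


Compute individual utilizations (exact fractions):
  Task 1: C/T = 7/26 (approx. 0.2692)
  Task 2: C/T = 4/40 = 1/10 (approx. 0.1)
  Task 3: C/T = 9/50 (approx. 0.18)
Total utilization U = 7/26 + 1/10 + 9/50 = 357/650
Rounded to 4 decimal places: U = 0.5492
RM (Liu & Layland) bound for 3 tasks = 0.779763; compare with U = 357/650 (approx. 0.549231)
U <= bound, so schedulable by RM sufficient condition.

0.5492


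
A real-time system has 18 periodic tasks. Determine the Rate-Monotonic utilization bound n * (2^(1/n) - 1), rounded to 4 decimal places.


Compute 2^(1/18) = 1.0392592260
Subtract 1: 1.0392592260 - 1 = 0.0392592260
Multiply by n: 18 * 0.0392592260 = 0.7066660680
Round to 4 dp: 0.7067

0.7067


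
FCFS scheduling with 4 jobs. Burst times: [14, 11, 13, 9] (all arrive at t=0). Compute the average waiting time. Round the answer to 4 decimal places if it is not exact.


FCFS order (as given): [14, 11, 13, 9]
Waiting times:
  Job 1: wait = 0
  Job 2: wait = 14
  Job 3: wait = 25
  Job 4: wait = 38
Sum of waiting times = 77
Average waiting time = 77/4 = 19.25

19.25


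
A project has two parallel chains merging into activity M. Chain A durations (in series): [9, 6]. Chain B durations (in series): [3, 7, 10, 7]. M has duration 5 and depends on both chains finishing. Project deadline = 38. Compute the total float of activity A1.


Forward pass: ES(A1) = sum of predecessors on chain A = 0
EF = ES + duration = 0 + 9 = 9
Backward pass: LF(M) = deadline = 38; LS(M) = 38 - 5 = 33
LF(A1) = LS(M) - sum(successors on chain A) = 33 - 6 = 27
LS = LF - duration = 27 - 9 = 18
Total float = LS - ES = 18 - 0 = 18

18


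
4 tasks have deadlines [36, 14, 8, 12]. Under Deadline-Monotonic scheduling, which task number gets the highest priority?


Sort tasks by relative deadline (ascending):
  Task 3: deadline = 8
  Task 4: deadline = 12
  Task 2: deadline = 14
  Task 1: deadline = 36
Priority order (highest first): [3, 4, 2, 1]
Highest priority task = 3

3


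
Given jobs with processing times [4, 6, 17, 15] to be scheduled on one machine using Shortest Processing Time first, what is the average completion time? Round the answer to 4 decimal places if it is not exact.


Sort jobs by processing time (SPT order): [4, 6, 15, 17]
Compute completion times sequentially:
  Job 1: processing = 4, completes at 4
  Job 2: processing = 6, completes at 10
  Job 3: processing = 15, completes at 25
  Job 4: processing = 17, completes at 42
Sum of completion times = 81
Average completion time = 81/4 = 20.25

20.25


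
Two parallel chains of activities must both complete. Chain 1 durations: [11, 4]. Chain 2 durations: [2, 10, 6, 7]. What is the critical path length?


Path A total = 11 + 4 = 15
Path B total = 2 + 10 + 6 + 7 = 25
Critical path = longest path = max(15, 25) = 25

25


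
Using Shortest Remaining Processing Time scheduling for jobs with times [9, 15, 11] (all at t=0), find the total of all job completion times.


Since all jobs arrive at t=0, SRPT equals SPT ordering.
SPT order: [9, 11, 15]
Completion times:
  Job 1: p=9, C=9
  Job 2: p=11, C=20
  Job 3: p=15, C=35
Total completion time = 9 + 20 + 35 = 64

64


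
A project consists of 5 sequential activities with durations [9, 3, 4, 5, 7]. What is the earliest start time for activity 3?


Activity 3 starts after activities 1 through 2 complete.
Predecessor durations: [9, 3]
ES = 9 + 3 = 12

12


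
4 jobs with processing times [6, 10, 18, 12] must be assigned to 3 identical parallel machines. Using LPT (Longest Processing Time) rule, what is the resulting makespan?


Sort jobs in decreasing order (LPT): [18, 12, 10, 6]
Assign each job to the least loaded machine:
  Machine 1: jobs [18], load = 18
  Machine 2: jobs [12], load = 12
  Machine 3: jobs [10, 6], load = 16
Makespan = max load = 18

18


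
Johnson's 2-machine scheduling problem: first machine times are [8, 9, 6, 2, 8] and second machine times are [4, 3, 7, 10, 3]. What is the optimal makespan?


Apply Johnson's rule:
  Group 1 (a <= b): [(4, 2, 10), (3, 6, 7)]
  Group 2 (a > b): [(1, 8, 4), (2, 9, 3), (5, 8, 3)]
Optimal job order: [4, 3, 1, 2, 5]
Schedule:
  Job 4: M1 done at 2, M2 done at 12
  Job 3: M1 done at 8, M2 done at 19
  Job 1: M1 done at 16, M2 done at 23
  Job 2: M1 done at 25, M2 done at 28
  Job 5: M1 done at 33, M2 done at 36
Makespan = 36

36


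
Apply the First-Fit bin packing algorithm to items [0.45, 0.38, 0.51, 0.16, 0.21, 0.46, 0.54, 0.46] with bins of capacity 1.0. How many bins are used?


Place items sequentially using First-Fit:
  Item 0.45 -> new Bin 1
  Item 0.38 -> Bin 1 (now 0.83)
  Item 0.51 -> new Bin 2
  Item 0.16 -> Bin 1 (now 0.99)
  Item 0.21 -> Bin 2 (now 0.72)
  Item 0.46 -> new Bin 3
  Item 0.54 -> Bin 3 (now 1.0)
  Item 0.46 -> new Bin 4
Total bins used = 4

4


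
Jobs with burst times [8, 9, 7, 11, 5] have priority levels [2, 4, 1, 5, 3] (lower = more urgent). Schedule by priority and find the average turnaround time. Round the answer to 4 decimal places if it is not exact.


Sort by priority (ascending = highest first):
Order: [(1, 7), (2, 8), (3, 5), (4, 9), (5, 11)]
Completion times:
  Priority 1, burst=7, C=7
  Priority 2, burst=8, C=15
  Priority 3, burst=5, C=20
  Priority 4, burst=9, C=29
  Priority 5, burst=11, C=40
Average turnaround = 111/5 = 22.2

22.2


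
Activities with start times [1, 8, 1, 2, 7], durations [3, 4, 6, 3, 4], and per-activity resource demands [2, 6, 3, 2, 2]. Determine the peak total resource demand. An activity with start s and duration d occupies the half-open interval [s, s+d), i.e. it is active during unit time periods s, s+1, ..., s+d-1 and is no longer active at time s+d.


Each activity i is active on [start_i, start_i + duration_i).
Compute total resource usage per time slot:
  t=0: active resources = [], total = 0
  t=1: active resources = [2, 3], total = 5
  t=2: active resources = [2, 3, 2], total = 7
  t=3: active resources = [2, 3, 2], total = 7
  t=4: active resources = [3, 2], total = 5
  t=5: active resources = [3], total = 3
  t=6: active resources = [3], total = 3
  t=7: active resources = [2], total = 2
  t=8: active resources = [6, 2], total = 8
  t=9: active resources = [6, 2], total = 8
  t=10: active resources = [6, 2], total = 8
  t=11: active resources = [6], total = 6
Peak resource demand = 8

8


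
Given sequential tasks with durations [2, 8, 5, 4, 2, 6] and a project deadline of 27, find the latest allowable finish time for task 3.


LF(activity 3) = deadline - sum of successor durations
Successors: activities 4 through 6 with durations [4, 2, 6]
Sum of successor durations = 12
LF = 27 - 12 = 15

15


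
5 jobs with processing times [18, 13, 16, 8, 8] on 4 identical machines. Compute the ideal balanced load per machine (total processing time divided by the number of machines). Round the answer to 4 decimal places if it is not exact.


Total processing time = 18 + 13 + 16 + 8 + 8 = 63
Number of machines = 4
Ideal balanced load = 63 / 4 = 15.75

15.75


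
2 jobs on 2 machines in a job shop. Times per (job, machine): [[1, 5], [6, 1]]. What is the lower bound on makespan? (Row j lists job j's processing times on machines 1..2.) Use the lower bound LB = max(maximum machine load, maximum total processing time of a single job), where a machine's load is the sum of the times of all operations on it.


Machine loads:
  Machine 1: 1 + 6 = 7
  Machine 2: 5 + 1 = 6
Max machine load = 7
Job totals:
  Job 1: 6
  Job 2: 7
Max job total = 7
Lower bound = max(7, 7) = 7

7


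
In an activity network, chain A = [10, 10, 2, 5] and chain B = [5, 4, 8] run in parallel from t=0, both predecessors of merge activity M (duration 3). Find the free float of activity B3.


ES(B3) = sum of predecessors on chain B = 9
EF(B3) = ES + duration = 9 + 8 = 17
Successor of B3 is M. ES(M) = max(sum(A), sum(B)) = max(27, 17) = 27
Free float = ES(successor) - EF(current) = 27 - 17 = 10

10


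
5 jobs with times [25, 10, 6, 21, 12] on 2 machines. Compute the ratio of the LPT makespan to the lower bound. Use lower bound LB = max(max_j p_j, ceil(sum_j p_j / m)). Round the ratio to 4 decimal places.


LPT order: [25, 21, 12, 10, 6]
Machine loads after assignment: [35, 39]
LPT makespan = 39
Lower bound = max(max_job, ceil(total/2)) = max(25, 37) = 37
Ratio = 39 / 37 = 1.0541

1.0541


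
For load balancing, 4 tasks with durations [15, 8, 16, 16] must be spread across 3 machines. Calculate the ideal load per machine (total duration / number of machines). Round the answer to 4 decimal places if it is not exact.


Total processing time = 15 + 8 + 16 + 16 = 55
Number of machines = 3
Ideal balanced load = 55 / 3 = 18.3333

18.3333


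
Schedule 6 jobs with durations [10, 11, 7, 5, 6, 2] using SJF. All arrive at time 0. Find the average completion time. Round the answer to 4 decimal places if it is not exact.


SJF order (ascending): [2, 5, 6, 7, 10, 11]
Completion times:
  Job 1: burst=2, C=2
  Job 2: burst=5, C=7
  Job 3: burst=6, C=13
  Job 4: burst=7, C=20
  Job 5: burst=10, C=30
  Job 6: burst=11, C=41
Average completion = 113/6 = 18.8333

18.8333


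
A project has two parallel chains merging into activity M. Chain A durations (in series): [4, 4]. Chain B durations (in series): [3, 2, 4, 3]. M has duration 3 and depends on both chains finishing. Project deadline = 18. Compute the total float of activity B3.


Forward pass: ES(B3) = sum of predecessors on chain B = 5
EF = ES + duration = 5 + 4 = 9
Backward pass: LF(M) = deadline = 18; LS(M) = 18 - 3 = 15
LF(B3) = LS(M) - sum(successors on chain B) = 15 - 3 = 12
LS = LF - duration = 12 - 4 = 8
Total float = LS - ES = 8 - 5 = 3

3


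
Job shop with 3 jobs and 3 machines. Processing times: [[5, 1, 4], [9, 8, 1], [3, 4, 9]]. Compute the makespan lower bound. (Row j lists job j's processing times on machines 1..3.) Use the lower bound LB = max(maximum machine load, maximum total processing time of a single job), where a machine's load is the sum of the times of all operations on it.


Machine loads:
  Machine 1: 5 + 9 + 3 = 17
  Machine 2: 1 + 8 + 4 = 13
  Machine 3: 4 + 1 + 9 = 14
Max machine load = 17
Job totals:
  Job 1: 10
  Job 2: 18
  Job 3: 16
Max job total = 18
Lower bound = max(17, 18) = 18

18


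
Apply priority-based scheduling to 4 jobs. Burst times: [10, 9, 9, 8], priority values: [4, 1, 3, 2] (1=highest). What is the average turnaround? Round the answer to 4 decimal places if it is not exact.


Sort by priority (ascending = highest first):
Order: [(1, 9), (2, 8), (3, 9), (4, 10)]
Completion times:
  Priority 1, burst=9, C=9
  Priority 2, burst=8, C=17
  Priority 3, burst=9, C=26
  Priority 4, burst=10, C=36
Average turnaround = 88/4 = 22.0

22.0


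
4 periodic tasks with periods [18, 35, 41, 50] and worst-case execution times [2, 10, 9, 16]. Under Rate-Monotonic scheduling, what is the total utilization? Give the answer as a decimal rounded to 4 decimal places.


Compute individual utilizations (exact fractions):
  Task 1: C/T = 2/18 = 1/9 (approx. 0.1111)
  Task 2: C/T = 10/35 = 2/7 (approx. 0.2857)
  Task 3: C/T = 9/41 (approx. 0.2195)
  Task 4: C/T = 16/50 = 8/25 (approx. 0.32)
Total utilization U = 1/9 + 2/7 + 9/41 + 8/25 = 60464/64575
Rounded to 4 decimal places: U = 0.9363
RM (Liu & Layland) bound for 4 tasks = 0.756828; compare with U = 60464/64575 (approx. 0.936338)
bound < U <= 1, so the RM sufficient condition is not met (inconclusive; an exact test such as response-time analysis is needed).

0.9363


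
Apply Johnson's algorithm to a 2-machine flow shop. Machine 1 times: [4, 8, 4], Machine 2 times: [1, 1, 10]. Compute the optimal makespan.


Apply Johnson's rule:
  Group 1 (a <= b): [(3, 4, 10)]
  Group 2 (a > b): [(1, 4, 1), (2, 8, 1)]
Optimal job order: [3, 1, 2]
Schedule:
  Job 3: M1 done at 4, M2 done at 14
  Job 1: M1 done at 8, M2 done at 15
  Job 2: M1 done at 16, M2 done at 17
Makespan = 17

17


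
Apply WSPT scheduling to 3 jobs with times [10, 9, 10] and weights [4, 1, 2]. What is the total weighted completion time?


Compute p/w ratios and sort ascending (WSPT): [(10, 4), (10, 2), (9, 1)]
Compute weighted completion times:
  Job (p=10,w=4): C=10, w*C=4*10=40
  Job (p=10,w=2): C=20, w*C=2*20=40
  Job (p=9,w=1): C=29, w*C=1*29=29
Total weighted completion time = 109

109


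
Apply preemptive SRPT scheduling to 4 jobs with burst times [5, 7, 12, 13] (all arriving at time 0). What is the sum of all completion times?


Since all jobs arrive at t=0, SRPT equals SPT ordering.
SPT order: [5, 7, 12, 13]
Completion times:
  Job 1: p=5, C=5
  Job 2: p=7, C=12
  Job 3: p=12, C=24
  Job 4: p=13, C=37
Total completion time = 5 + 12 + 24 + 37 = 78

78


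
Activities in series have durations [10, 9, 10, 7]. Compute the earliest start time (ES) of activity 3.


Activity 3 starts after activities 1 through 2 complete.
Predecessor durations: [10, 9]
ES = 10 + 9 = 19

19


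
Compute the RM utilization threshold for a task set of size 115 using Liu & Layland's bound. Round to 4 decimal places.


Compute 2^(1/115) = 1.0060455679
Subtract 1: 1.0060455679 - 1 = 0.0060455679
Multiply by n: 115 * 0.0060455679 = 0.6952403085
Round to 4 dp: 0.6952

0.6952


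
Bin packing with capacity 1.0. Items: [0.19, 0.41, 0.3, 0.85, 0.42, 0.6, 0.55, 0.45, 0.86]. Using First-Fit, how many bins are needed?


Place items sequentially using First-Fit:
  Item 0.19 -> new Bin 1
  Item 0.41 -> Bin 1 (now 0.6)
  Item 0.3 -> Bin 1 (now 0.9)
  Item 0.85 -> new Bin 2
  Item 0.42 -> new Bin 3
  Item 0.6 -> new Bin 4
  Item 0.55 -> Bin 3 (now 0.97)
  Item 0.45 -> new Bin 5
  Item 0.86 -> new Bin 6
Total bins used = 6

6


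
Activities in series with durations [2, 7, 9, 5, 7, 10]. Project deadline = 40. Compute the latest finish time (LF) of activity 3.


LF(activity 3) = deadline - sum of successor durations
Successors: activities 4 through 6 with durations [5, 7, 10]
Sum of successor durations = 22
LF = 40 - 22 = 18

18


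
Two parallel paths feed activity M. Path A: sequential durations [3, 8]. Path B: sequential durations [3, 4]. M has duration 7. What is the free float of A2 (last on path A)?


ES(A2) = sum of predecessors on chain A = 3
EF(A2) = ES + duration = 3 + 8 = 11
Successor of A2 is M. ES(M) = max(sum(A), sum(B)) = max(11, 7) = 11
Free float = ES(successor) - EF(current) = 11 - 11 = 0

0


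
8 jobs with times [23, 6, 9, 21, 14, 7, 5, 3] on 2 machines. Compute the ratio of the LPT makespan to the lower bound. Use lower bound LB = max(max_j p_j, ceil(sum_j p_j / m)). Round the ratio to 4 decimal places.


LPT order: [23, 21, 14, 9, 7, 6, 5, 3]
Machine loads after assignment: [44, 44]
LPT makespan = 44
Lower bound = max(max_job, ceil(total/2)) = max(23, 44) = 44
Ratio = 44 / 44 = 1.0

1.0


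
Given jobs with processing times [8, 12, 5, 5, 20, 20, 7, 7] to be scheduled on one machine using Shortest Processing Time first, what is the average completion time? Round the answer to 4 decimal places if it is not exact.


Sort jobs by processing time (SPT order): [5, 5, 7, 7, 8, 12, 20, 20]
Compute completion times sequentially:
  Job 1: processing = 5, completes at 5
  Job 2: processing = 5, completes at 10
  Job 3: processing = 7, completes at 17
  Job 4: processing = 7, completes at 24
  Job 5: processing = 8, completes at 32
  Job 6: processing = 12, completes at 44
  Job 7: processing = 20, completes at 64
  Job 8: processing = 20, completes at 84
Sum of completion times = 280
Average completion time = 280/8 = 35.0

35.0


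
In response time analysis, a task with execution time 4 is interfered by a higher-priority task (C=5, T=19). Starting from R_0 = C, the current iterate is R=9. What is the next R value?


R_next = C + ceil(R_prev / T_hp) * C_hp
ceil(9 / 19) = ceil(0.4737) = 1
Interference = 1 * 5 = 5
R_next = 4 + 5 = 9
R_next = R_prev, so the iteration has converged (response time = 9).

9


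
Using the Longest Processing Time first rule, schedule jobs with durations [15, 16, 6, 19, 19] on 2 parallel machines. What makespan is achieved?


Sort jobs in decreasing order (LPT): [19, 19, 16, 15, 6]
Assign each job to the least loaded machine:
  Machine 1: jobs [19, 16], load = 35
  Machine 2: jobs [19, 15, 6], load = 40
Makespan = max load = 40

40


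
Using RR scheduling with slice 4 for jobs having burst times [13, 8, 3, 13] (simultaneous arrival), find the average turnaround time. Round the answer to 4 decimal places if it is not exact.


Time quantum = 4
Execution trace:
  J1 runs 4 units, time = 4
  J2 runs 4 units, time = 8
  J3 runs 3 units, time = 11
  J4 runs 4 units, time = 15
  J1 runs 4 units, time = 19
  J2 runs 4 units, time = 23
  J4 runs 4 units, time = 27
  J1 runs 4 units, time = 31
  J4 runs 4 units, time = 35
  J1 runs 1 units, time = 36
  J4 runs 1 units, time = 37
Finish times: [36, 23, 11, 37]
Average turnaround = 107/4 = 26.75

26.75


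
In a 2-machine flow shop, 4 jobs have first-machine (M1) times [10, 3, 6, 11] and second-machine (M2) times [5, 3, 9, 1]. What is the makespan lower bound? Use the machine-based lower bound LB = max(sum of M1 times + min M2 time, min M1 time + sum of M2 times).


LB1 = sum(M1 times) + min(M2 times) = 30 + 1 = 31
LB2 = min(M1 times) + sum(M2 times) = 3 + 18 = 21
Lower bound = max(LB1, LB2) = max(31, 21) = 31

31


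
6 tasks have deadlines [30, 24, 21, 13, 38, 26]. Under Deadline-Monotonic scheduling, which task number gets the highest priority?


Sort tasks by relative deadline (ascending):
  Task 4: deadline = 13
  Task 3: deadline = 21
  Task 2: deadline = 24
  Task 6: deadline = 26
  Task 1: deadline = 30
  Task 5: deadline = 38
Priority order (highest first): [4, 3, 2, 6, 1, 5]
Highest priority task = 4

4


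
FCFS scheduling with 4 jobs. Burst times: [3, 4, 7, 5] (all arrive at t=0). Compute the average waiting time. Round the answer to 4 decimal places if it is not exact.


FCFS order (as given): [3, 4, 7, 5]
Waiting times:
  Job 1: wait = 0
  Job 2: wait = 3
  Job 3: wait = 7
  Job 4: wait = 14
Sum of waiting times = 24
Average waiting time = 24/4 = 6.0

6.0


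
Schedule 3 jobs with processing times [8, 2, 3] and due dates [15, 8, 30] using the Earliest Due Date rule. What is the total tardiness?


Sort by due date (EDD order): [(2, 8), (8, 15), (3, 30)]
Compute completion times and tardiness:
  Job 1: p=2, d=8, C=2, tardiness=max(0,2-8)=0
  Job 2: p=8, d=15, C=10, tardiness=max(0,10-15)=0
  Job 3: p=3, d=30, C=13, tardiness=max(0,13-30)=0
Total tardiness = 0

0


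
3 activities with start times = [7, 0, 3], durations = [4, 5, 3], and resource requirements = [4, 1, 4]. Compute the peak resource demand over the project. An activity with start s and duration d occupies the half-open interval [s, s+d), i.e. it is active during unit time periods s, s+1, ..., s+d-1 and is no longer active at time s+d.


Each activity i is active on [start_i, start_i + duration_i).
Compute total resource usage per time slot:
  t=0: active resources = [1], total = 1
  t=1: active resources = [1], total = 1
  t=2: active resources = [1], total = 1
  t=3: active resources = [1, 4], total = 5
  t=4: active resources = [1, 4], total = 5
  t=5: active resources = [4], total = 4
  t=6: active resources = [], total = 0
  t=7: active resources = [4], total = 4
  t=8: active resources = [4], total = 4
  t=9: active resources = [4], total = 4
  t=10: active resources = [4], total = 4
Peak resource demand = 5

5


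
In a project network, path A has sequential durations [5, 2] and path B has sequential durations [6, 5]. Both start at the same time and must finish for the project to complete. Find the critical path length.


Path A total = 5 + 2 = 7
Path B total = 6 + 5 = 11
Critical path = longest path = max(7, 11) = 11

11


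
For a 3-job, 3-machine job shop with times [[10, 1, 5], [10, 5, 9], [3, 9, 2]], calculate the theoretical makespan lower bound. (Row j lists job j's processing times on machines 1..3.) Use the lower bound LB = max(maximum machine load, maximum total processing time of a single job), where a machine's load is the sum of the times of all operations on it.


Machine loads:
  Machine 1: 10 + 10 + 3 = 23
  Machine 2: 1 + 5 + 9 = 15
  Machine 3: 5 + 9 + 2 = 16
Max machine load = 23
Job totals:
  Job 1: 16
  Job 2: 24
  Job 3: 14
Max job total = 24
Lower bound = max(23, 24) = 24

24


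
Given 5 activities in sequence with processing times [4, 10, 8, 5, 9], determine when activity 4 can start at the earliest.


Activity 4 starts after activities 1 through 3 complete.
Predecessor durations: [4, 10, 8]
ES = 4 + 10 + 8 = 22

22


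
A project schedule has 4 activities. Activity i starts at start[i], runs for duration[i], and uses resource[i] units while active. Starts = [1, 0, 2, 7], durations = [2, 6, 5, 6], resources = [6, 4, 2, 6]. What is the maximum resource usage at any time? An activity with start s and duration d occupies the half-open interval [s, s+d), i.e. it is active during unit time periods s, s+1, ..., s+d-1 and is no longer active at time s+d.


Each activity i is active on [start_i, start_i + duration_i).
Compute total resource usage per time slot:
  t=0: active resources = [4], total = 4
  t=1: active resources = [6, 4], total = 10
  t=2: active resources = [6, 4, 2], total = 12
  t=3: active resources = [4, 2], total = 6
  t=4: active resources = [4, 2], total = 6
  t=5: active resources = [4, 2], total = 6
  t=6: active resources = [2], total = 2
  t=7: active resources = [6], total = 6
  t=8: active resources = [6], total = 6
  t=9: active resources = [6], total = 6
  t=10: active resources = [6], total = 6
  t=11: active resources = [6], total = 6
  t=12: active resources = [6], total = 6
Peak resource demand = 12

12


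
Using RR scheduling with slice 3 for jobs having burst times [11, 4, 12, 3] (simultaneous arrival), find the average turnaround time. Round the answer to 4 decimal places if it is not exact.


Time quantum = 3
Execution trace:
  J1 runs 3 units, time = 3
  J2 runs 3 units, time = 6
  J3 runs 3 units, time = 9
  J4 runs 3 units, time = 12
  J1 runs 3 units, time = 15
  J2 runs 1 units, time = 16
  J3 runs 3 units, time = 19
  J1 runs 3 units, time = 22
  J3 runs 3 units, time = 25
  J1 runs 2 units, time = 27
  J3 runs 3 units, time = 30
Finish times: [27, 16, 30, 12]
Average turnaround = 85/4 = 21.25

21.25


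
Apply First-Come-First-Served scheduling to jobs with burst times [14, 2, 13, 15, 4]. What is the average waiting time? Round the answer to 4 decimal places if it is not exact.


FCFS order (as given): [14, 2, 13, 15, 4]
Waiting times:
  Job 1: wait = 0
  Job 2: wait = 14
  Job 3: wait = 16
  Job 4: wait = 29
  Job 5: wait = 44
Sum of waiting times = 103
Average waiting time = 103/5 = 20.6

20.6


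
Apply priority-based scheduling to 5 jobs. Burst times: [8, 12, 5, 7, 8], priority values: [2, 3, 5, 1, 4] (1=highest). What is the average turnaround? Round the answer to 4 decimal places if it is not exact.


Sort by priority (ascending = highest first):
Order: [(1, 7), (2, 8), (3, 12), (4, 8), (5, 5)]
Completion times:
  Priority 1, burst=7, C=7
  Priority 2, burst=8, C=15
  Priority 3, burst=12, C=27
  Priority 4, burst=8, C=35
  Priority 5, burst=5, C=40
Average turnaround = 124/5 = 24.8

24.8


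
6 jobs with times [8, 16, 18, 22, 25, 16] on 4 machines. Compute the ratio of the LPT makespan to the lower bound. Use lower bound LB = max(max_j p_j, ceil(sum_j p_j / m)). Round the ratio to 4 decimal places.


LPT order: [25, 22, 18, 16, 16, 8]
Machine loads after assignment: [25, 22, 26, 32]
LPT makespan = 32
Lower bound = max(max_job, ceil(total/4)) = max(25, 27) = 27
Ratio = 32 / 27 = 1.1852

1.1852


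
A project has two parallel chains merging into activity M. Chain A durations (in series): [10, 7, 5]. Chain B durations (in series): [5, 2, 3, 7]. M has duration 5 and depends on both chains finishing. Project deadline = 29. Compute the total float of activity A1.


Forward pass: ES(A1) = sum of predecessors on chain A = 0
EF = ES + duration = 0 + 10 = 10
Backward pass: LF(M) = deadline = 29; LS(M) = 29 - 5 = 24
LF(A1) = LS(M) - sum(successors on chain A) = 24 - 12 = 12
LS = LF - duration = 12 - 10 = 2
Total float = LS - ES = 2 - 0 = 2

2


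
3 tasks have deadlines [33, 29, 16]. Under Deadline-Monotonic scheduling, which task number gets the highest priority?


Sort tasks by relative deadline (ascending):
  Task 3: deadline = 16
  Task 2: deadline = 29
  Task 1: deadline = 33
Priority order (highest first): [3, 2, 1]
Highest priority task = 3

3


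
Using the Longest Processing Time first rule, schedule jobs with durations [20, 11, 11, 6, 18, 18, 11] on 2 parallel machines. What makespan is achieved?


Sort jobs in decreasing order (LPT): [20, 18, 18, 11, 11, 11, 6]
Assign each job to the least loaded machine:
  Machine 1: jobs [20, 11, 11, 6], load = 48
  Machine 2: jobs [18, 18, 11], load = 47
Makespan = max load = 48

48


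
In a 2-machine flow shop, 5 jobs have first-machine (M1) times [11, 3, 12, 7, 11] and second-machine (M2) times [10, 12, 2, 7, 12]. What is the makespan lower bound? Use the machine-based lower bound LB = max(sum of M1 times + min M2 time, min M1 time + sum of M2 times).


LB1 = sum(M1 times) + min(M2 times) = 44 + 2 = 46
LB2 = min(M1 times) + sum(M2 times) = 3 + 43 = 46
Lower bound = max(LB1, LB2) = max(46, 46) = 46

46


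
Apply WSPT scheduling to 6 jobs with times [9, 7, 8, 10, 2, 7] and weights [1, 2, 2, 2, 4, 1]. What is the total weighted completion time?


Compute p/w ratios and sort ascending (WSPT): [(2, 4), (7, 2), (8, 2), (10, 2), (7, 1), (9, 1)]
Compute weighted completion times:
  Job (p=2,w=4): C=2, w*C=4*2=8
  Job (p=7,w=2): C=9, w*C=2*9=18
  Job (p=8,w=2): C=17, w*C=2*17=34
  Job (p=10,w=2): C=27, w*C=2*27=54
  Job (p=7,w=1): C=34, w*C=1*34=34
  Job (p=9,w=1): C=43, w*C=1*43=43
Total weighted completion time = 191

191


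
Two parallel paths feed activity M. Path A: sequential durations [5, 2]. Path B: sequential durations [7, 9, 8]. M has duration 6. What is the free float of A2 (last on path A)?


ES(A2) = sum of predecessors on chain A = 5
EF(A2) = ES + duration = 5 + 2 = 7
Successor of A2 is M. ES(M) = max(sum(A), sum(B)) = max(7, 24) = 24
Free float = ES(successor) - EF(current) = 24 - 7 = 17

17


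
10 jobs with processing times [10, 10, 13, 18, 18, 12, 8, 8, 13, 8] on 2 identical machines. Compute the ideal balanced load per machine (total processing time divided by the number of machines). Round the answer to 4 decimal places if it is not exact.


Total processing time = 10 + 10 + 13 + 18 + 18 + 12 + 8 + 8 + 13 + 8 = 118
Number of machines = 2
Ideal balanced load = 118 / 2 = 59.0

59.0


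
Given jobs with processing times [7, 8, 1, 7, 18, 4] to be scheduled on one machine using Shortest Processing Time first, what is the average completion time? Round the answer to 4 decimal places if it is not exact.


Sort jobs by processing time (SPT order): [1, 4, 7, 7, 8, 18]
Compute completion times sequentially:
  Job 1: processing = 1, completes at 1
  Job 2: processing = 4, completes at 5
  Job 3: processing = 7, completes at 12
  Job 4: processing = 7, completes at 19
  Job 5: processing = 8, completes at 27
  Job 6: processing = 18, completes at 45
Sum of completion times = 109
Average completion time = 109/6 = 18.1667

18.1667


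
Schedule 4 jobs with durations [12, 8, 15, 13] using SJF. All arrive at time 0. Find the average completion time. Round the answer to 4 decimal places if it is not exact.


SJF order (ascending): [8, 12, 13, 15]
Completion times:
  Job 1: burst=8, C=8
  Job 2: burst=12, C=20
  Job 3: burst=13, C=33
  Job 4: burst=15, C=48
Average completion = 109/4 = 27.25

27.25


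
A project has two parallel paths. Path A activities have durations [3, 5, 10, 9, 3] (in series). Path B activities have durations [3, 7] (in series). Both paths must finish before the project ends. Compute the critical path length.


Path A total = 3 + 5 + 10 + 9 + 3 = 30
Path B total = 3 + 7 = 10
Critical path = longest path = max(30, 10) = 30

30


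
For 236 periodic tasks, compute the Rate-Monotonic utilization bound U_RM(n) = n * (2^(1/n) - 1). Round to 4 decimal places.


Compute 2^(1/236) = 1.0029413817
Subtract 1: 1.0029413817 - 1 = 0.0029413817
Multiply by n: 236 * 0.0029413817 = 0.6941660812
Round to 4 dp: 0.6942

0.6942


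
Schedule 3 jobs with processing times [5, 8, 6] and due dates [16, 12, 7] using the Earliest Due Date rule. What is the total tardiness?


Sort by due date (EDD order): [(6, 7), (8, 12), (5, 16)]
Compute completion times and tardiness:
  Job 1: p=6, d=7, C=6, tardiness=max(0,6-7)=0
  Job 2: p=8, d=12, C=14, tardiness=max(0,14-12)=2
  Job 3: p=5, d=16, C=19, tardiness=max(0,19-16)=3
Total tardiness = 5

5


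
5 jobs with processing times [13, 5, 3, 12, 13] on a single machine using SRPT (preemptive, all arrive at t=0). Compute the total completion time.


Since all jobs arrive at t=0, SRPT equals SPT ordering.
SPT order: [3, 5, 12, 13, 13]
Completion times:
  Job 1: p=3, C=3
  Job 2: p=5, C=8
  Job 3: p=12, C=20
  Job 4: p=13, C=33
  Job 5: p=13, C=46
Total completion time = 3 + 8 + 20 + 33 + 46 = 110

110


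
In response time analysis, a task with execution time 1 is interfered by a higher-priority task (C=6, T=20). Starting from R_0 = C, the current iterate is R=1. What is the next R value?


R_next = C + ceil(R_prev / T_hp) * C_hp
ceil(1 / 20) = ceil(0.05) = 1
Interference = 1 * 6 = 6
R_next = 1 + 6 = 7

7


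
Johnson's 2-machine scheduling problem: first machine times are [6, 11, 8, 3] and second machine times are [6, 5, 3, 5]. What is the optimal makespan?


Apply Johnson's rule:
  Group 1 (a <= b): [(4, 3, 5), (1, 6, 6)]
  Group 2 (a > b): [(2, 11, 5), (3, 8, 3)]
Optimal job order: [4, 1, 2, 3]
Schedule:
  Job 4: M1 done at 3, M2 done at 8
  Job 1: M1 done at 9, M2 done at 15
  Job 2: M1 done at 20, M2 done at 25
  Job 3: M1 done at 28, M2 done at 31
Makespan = 31

31


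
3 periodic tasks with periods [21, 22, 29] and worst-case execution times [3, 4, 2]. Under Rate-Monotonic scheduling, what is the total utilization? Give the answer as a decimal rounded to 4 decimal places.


Compute individual utilizations (exact fractions):
  Task 1: C/T = 3/21 = 1/7 (approx. 0.1429)
  Task 2: C/T = 4/22 = 2/11 (approx. 0.1818)
  Task 3: C/T = 2/29 (approx. 0.069)
Total utilization U = 1/7 + 2/11 + 2/29 = 879/2233
Rounded to 4 decimal places: U = 0.3936
RM (Liu & Layland) bound for 3 tasks = 0.779763; compare with U = 879/2233 (approx. 0.393641)
U <= bound, so schedulable by RM sufficient condition.

0.3936


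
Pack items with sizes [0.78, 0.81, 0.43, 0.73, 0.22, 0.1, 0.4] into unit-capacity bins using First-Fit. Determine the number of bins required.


Place items sequentially using First-Fit:
  Item 0.78 -> new Bin 1
  Item 0.81 -> new Bin 2
  Item 0.43 -> new Bin 3
  Item 0.73 -> new Bin 4
  Item 0.22 -> Bin 1 (now 1.0)
  Item 0.1 -> Bin 2 (now 0.91)
  Item 0.4 -> Bin 3 (now 0.83)
Total bins used = 4

4


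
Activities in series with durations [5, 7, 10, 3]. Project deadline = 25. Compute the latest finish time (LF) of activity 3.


LF(activity 3) = deadline - sum of successor durations
Successors: activities 4 through 4 with durations [3]
Sum of successor durations = 3
LF = 25 - 3 = 22

22
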